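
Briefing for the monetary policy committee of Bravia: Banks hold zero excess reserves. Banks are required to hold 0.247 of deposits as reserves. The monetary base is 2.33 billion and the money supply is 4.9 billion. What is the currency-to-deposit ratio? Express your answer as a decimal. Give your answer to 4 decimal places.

0.4357

Using m = M/MB = 4.9/2.33 ≈ 2.103004. From m = (1 + c)/(c + rr + e), rearranging gives 1 + c = m·(c + rr + e), so c·(1 − m) = m·(rr + e) − 1.
Hence c = [m·(rr + e) − 1]/(1 − m) = [2.103004 × (0.247 + 0) − 1] / (1 − 2.103004) ≈ 0.435681.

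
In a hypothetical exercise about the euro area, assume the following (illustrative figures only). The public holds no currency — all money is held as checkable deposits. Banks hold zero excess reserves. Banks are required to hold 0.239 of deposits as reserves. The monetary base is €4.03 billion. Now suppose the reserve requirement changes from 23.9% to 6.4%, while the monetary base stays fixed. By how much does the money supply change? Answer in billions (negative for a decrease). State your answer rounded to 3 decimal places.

Initially m₁ = 1 / (0.239) ≈ 4.18410, so M₁ = 4.18410 × 4.03 ≈ 16.8619 billion.
After the change m₂ = 1 / (0.064) = 15.62500, so M₂ = 15.62500 × 4.03 ≈ 62.9688 billion.
ΔM = M₂ − M₁ = 62.9688 − 16.8619 = 46.1069 billion.

€46.107 billion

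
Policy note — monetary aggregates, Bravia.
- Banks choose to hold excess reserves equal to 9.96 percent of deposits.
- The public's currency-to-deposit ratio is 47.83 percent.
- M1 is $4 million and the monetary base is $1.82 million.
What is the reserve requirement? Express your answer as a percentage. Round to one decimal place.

9.5%

Using m = M/MB = 4/1.82 ≈ 2.197802. Since m = (1 + c)/(c + rr + e), the denominator satisfies c + rr + e = (1 + c)/m = (1 + 0.4783) / 2.197802 ≈ 0.672627.
With c = 0.4783 and e = 0.0996, the reserve requirement is 0.672627 − 0.4783 − 0.0996 = 0.094727.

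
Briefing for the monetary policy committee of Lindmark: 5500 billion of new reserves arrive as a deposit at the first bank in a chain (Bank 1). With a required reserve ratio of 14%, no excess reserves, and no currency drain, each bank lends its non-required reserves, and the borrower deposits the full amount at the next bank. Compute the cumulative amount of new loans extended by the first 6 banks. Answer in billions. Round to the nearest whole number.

Bank i lends (1 − rr)^i of the original deposit: Bank 1 lends 5500·0.8600 = 4730.0000, Bank 2 lends 5500·0.8600² = 4067.8000, and so on.
Summing a geometric series: total = 5500·[0.8600·(1 − 0.8600^6) / (1 − 0.8600)] ≈ 20117.1213 billion.

20117 billion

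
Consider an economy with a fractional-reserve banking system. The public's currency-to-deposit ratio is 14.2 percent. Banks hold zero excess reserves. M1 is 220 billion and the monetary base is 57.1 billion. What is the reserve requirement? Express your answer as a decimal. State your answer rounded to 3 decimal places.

Using m = M/MB = 220/57.1 ≈ 3.852890. Since m = (1 + c)/(c + rr + e), the denominator satisfies c + rr + e = (1 + c)/m = (1 + 0.142) / 3.852890 ≈ 0.296401.
With c = 0.142 and e = 0, the reserve requirement is 0.296401 − 0.142 − 0 = 0.154401.

0.154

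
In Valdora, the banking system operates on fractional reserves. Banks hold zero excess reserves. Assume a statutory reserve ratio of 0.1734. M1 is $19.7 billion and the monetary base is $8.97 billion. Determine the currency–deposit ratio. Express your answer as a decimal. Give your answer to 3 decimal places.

0.518

Using m = M/MB = 19.7/8.97 ≈ 2.196210. From m = (1 + c)/(c + rr + e), rearranging gives 1 + c = m·(c + rr + e), so c·(1 − m) = m·(rr + e) − 1.
Hence c = [m·(rr + e) − 1]/(1 − m) = [2.196210 × (0.1734 + 0) − 1] / (1 − 2.196210) ≈ 0.517616.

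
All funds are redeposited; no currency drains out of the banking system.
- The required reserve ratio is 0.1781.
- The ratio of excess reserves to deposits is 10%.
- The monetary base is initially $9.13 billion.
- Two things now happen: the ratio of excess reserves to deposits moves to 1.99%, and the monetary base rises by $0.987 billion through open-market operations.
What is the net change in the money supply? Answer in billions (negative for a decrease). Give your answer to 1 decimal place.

$18.3 billion

Before: m₁ = 1 / (0.1781 + 0.1) ≈ 3.5958, MB₁ = 9.13, so M₁ = 3.5958 × 9.13 ≈ 32.8297 billion.
After: m₂ = 1 / (0.1781 + 0.0199) ≈ 5.0505, MB₂ = 9.13 + 0.987 = 10.117, so M₂ = 5.0505 × 10.117 ≈ 51.0959 billion.
ΔM = M₂ − M₁ = 51.0959 − 32.8297 = 18.2662 billion.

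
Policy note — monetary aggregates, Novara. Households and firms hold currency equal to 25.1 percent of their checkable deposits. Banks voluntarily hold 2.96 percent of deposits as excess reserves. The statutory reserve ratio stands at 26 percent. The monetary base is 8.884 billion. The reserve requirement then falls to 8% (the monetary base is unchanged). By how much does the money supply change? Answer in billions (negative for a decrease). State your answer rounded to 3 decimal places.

Initially m₁ = (1 + 0.251) / (0.26 + 0.0296 + 0.251) ≈ 2.31410, so M₁ = 2.31410 × 8.884 ≈ 20.5585 billion.
After the change m₂ = (1 + 0.251) / (0.08 + 0.0296 + 0.251) ≈ 3.46922, so M₂ = 3.46922 × 8.884 ≈ 30.8206 billion.
ΔM = M₂ − M₁ = 30.8206 − 20.5585 = 10.2621 billion.

10.262 billion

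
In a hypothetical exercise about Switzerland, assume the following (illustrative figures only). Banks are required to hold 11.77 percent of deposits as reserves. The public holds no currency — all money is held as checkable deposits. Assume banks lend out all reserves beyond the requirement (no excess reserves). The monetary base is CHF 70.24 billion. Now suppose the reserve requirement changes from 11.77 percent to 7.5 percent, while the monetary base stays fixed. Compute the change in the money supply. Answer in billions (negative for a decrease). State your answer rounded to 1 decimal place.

CHF 339.8 billion

Initially m₁ = 1 / (0.1177) ≈ 8.4962, so M₁ = 8.4962 × 70.24 ≈ 596.7731 billion.
After the change m₂ = 1 / (0.075) ≈ 13.3333, so M₂ = 13.3333 × 70.24 ≈ 936.531 billion.
ΔM = M₂ − M₁ = 936.531 − 596.7731 = 339.7579 billion.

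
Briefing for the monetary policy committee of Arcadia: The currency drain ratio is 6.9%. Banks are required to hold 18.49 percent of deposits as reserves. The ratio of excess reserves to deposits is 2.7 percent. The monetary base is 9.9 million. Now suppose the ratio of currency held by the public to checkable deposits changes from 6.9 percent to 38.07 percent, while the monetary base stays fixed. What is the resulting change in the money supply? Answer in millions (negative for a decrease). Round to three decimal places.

-14.610 million

Initially m₁ = (1 + 0.069) / (0.1849 + 0.027 + 0.069) ≈ 3.80562, so M₁ = 3.80562 × 9.9 ≈ 37.6756 million.
After the change m₂ = (1 + 0.3807) / (0.1849 + 0.027 + 0.3807) ≈ 2.32990, so M₂ = 2.32990 × 9.9 ≈ 23.066 million.
ΔM = M₂ − M₁ = 23.066 − 37.6756 = -14.6096 million.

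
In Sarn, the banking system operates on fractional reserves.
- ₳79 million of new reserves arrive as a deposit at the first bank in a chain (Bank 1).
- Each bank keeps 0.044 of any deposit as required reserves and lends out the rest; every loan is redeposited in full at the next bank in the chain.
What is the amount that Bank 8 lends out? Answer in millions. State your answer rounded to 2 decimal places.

Each bank lends a fraction (1 − rr) = 0.9560 of the deposit it receives, so Bank 8 receives 79·0.9560^7 and lends 79·0.9560^8 ≈ 55.1176 million.

₳55.12 million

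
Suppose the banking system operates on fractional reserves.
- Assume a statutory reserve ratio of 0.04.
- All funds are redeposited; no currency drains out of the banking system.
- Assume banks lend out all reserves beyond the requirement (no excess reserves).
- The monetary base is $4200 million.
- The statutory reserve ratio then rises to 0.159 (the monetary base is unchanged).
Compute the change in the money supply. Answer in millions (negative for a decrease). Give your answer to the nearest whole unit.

-78585 million

Initially m₁ = 1 / (0.04) = 25, so M₁ = 25 × 4200 = 105000 million.
After the change m₂ = 1 / (0.159) ≈ 6.28931, so M₂ = 6.28931 × 4200 = 26415.102 million.
ΔM = M₂ − M₁ = 26415.102 − 105000 = -78584.898 million.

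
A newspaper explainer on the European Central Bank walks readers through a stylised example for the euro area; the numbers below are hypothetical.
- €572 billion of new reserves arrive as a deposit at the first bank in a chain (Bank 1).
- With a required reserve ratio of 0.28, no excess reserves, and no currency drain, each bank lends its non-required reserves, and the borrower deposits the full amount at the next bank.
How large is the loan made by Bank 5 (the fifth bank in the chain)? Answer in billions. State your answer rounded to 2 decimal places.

€110.68 billion

Each bank lends a fraction (1 − rr) = 0.7200 of the deposit it receives, so Bank 5 receives 572·0.7200^4 and lends 572·0.7200^5 ≈ 110.6773 billion.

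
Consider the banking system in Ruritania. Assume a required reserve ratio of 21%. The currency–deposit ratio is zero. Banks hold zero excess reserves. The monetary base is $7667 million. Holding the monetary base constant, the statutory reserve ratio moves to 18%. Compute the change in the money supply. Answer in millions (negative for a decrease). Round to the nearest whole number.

Initially m₁ = 1 / (0.21) ≈ 4.76190, so M₁ = 4.76190 × 7667 = 36509.4873 million.
After the change m₂ = 1 / (0.18) ≈ 5.55556, so M₂ = 5.55556 × 7667 ≈ 42594.4785 million.
ΔM = M₂ − M₁ = 42594.4785 − 36509.4873 = 6084.9912 million.

$6085 million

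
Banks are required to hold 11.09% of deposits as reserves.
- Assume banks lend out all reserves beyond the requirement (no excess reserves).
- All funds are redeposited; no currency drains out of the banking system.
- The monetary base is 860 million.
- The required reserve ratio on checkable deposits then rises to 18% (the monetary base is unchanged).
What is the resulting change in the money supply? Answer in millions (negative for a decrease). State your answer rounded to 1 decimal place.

-2977.0 million

Initially m₁ = 1 / (0.1109) ≈ 9.01713, so M₁ = 9.01713 × 860 = 7754.7318 million.
After the change m₂ = 1 / (0.18) ≈ 5.55556, so M₂ = 5.55556 × 860 = 4777.7816 million.
ΔM = M₂ − M₁ = 4777.7816 − 7754.7318 = -2976.9502 million.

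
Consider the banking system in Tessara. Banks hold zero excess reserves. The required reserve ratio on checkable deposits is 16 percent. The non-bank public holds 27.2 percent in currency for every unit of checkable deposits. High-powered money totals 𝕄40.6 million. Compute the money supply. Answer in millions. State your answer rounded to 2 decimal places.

The money multiplier is m = (1 + c) / (rr + c) = (1 + 0.272) / (0.16 + 0.272) ≈ 2.94444.
So M = m × MB = 2.94444 × 40.6 ≈ 119.5443 million.

𝕄119.54 million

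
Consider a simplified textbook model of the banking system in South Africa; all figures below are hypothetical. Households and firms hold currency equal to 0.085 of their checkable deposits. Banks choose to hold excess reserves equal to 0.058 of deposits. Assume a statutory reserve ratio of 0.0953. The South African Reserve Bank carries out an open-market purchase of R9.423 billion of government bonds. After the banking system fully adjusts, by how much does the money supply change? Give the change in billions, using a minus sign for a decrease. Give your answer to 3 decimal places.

The money multiplier is m = (1 + c) / (rr + e + c) = (1 + 0.085) / (0.0953 + 0.058 + 0.085) ≈ 4.55308.
The purchase adds 9.423 billion of base, so ΔM = m × ΔMB = 4.55308 × (+9.423) ≈ 42.9037 billion.

R42.904 billion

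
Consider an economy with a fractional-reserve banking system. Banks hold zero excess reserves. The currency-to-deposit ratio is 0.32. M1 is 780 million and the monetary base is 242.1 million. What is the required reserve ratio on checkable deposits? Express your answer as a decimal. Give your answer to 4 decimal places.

Using m = M/MB = 780/242.1 ≈ 3.221809. Since m = (1 + c)/(c + rr + e), the denominator satisfies c + rr + e = (1 + c)/m = (1 + 0.32) / 3.221809 ≈ 0.409708.
With c = 0.32 and e = 0, the required reserve ratio on checkable deposits is 0.409708 − 0.32 − 0 = 0.089708.

0.0897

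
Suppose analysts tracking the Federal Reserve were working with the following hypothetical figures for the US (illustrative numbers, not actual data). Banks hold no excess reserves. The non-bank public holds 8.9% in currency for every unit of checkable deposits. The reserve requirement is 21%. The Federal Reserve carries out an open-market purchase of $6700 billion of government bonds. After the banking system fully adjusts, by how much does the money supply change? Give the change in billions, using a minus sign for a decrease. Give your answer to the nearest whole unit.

$24402 billion

The money multiplier is m = (1 + c) / (rr + c) = (1 + 0.089) / (0.21 + 0.089) ≈ 3.64214.
The purchase adds 6700 billion of base, so ΔM = m × ΔMB = 3.64214 × (+6700) = 24402.338 billion.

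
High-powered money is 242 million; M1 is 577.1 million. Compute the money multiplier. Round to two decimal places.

The money multiplier is m = M / MB = 577.1 / 242 ≈ 2.38471.

2.38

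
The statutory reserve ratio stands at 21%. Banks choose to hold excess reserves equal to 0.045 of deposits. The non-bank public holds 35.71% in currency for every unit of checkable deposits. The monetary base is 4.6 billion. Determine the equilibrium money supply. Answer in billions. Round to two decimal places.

The money multiplier is m = (1 + c) / (rr + e + c) = (1 + 0.3571) / (0.21 + 0.045 + 0.3571) ≈ 2.2171.
So M = m × MB = 2.2171 × 4.6 ≈ 10.1987 billion.

10.20 billion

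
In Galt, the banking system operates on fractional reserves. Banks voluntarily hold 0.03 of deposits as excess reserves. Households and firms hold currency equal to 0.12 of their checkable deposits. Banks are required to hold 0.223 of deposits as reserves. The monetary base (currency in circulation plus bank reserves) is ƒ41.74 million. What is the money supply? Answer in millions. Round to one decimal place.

The money multiplier is m = (1 + c) / (rr + e + c) = (1 + 0.12) / (0.223 + 0.03 + 0.12) ≈ 3.0027.
So M = m × MB = 3.0027 × 41.74 ≈ 125.3327 million.

ƒ125.3 million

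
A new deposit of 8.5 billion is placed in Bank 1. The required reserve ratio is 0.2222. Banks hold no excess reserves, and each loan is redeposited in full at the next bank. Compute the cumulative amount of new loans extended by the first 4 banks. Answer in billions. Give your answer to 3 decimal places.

18.864 billion

Bank i lends (1 − rr)^i of the original deposit: Bank 1 lends 8.5·0.7778 = 6.6113, Bank 2 lends 8.5·0.7778² ≈ 5.1423, and so on.
Summing a geometric series: total = 8.5·[0.7778·(1 − 0.7778^4) / (1 − 0.7778)] ≈ 18.8642 billion.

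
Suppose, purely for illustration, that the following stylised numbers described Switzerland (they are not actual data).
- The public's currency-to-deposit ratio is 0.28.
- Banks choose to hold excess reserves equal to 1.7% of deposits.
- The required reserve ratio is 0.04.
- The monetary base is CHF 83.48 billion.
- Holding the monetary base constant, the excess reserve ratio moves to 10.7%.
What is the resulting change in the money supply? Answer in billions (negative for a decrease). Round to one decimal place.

-66.8 billion

Initially m₁ = (1 + 0.28) / (0.04 + 0.017 + 0.28) ≈ 3.7982, so M₁ = 3.7982 × 83.48 ≈ 317.0737 billion.
After the change m₂ = (1 + 0.28) / (0.04 + 0.107 + 0.28) ≈ 2.9977, so M₂ = 2.9977 × 83.48 ≈ 250.248 billion.
ΔM = M₂ − M₁ = 250.248 − 317.0737 = -66.8257 billion.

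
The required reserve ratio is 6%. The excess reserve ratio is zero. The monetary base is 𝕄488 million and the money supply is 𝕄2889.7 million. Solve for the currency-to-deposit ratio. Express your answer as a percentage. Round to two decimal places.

13.10%

Using m = M/MB = 2889.7/488 ≈ 5.921516. From m = (1 + c)/(c + rr + e), rearranging gives 1 + c = m·(c + rr + e), so c·(1 − m) = m·(rr + e) − 1.
Hence c = [m·(rr + e) − 1]/(1 − m) = [5.921516 × (0.06 + 0) − 1] / (1 − 5.921516) ≈ 0.130998.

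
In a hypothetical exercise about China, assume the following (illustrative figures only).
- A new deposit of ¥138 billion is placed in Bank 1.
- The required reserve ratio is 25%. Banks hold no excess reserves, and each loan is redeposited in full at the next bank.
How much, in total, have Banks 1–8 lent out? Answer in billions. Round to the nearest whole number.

Bank i lends (1 − rr)^i of the original deposit: Bank 1 lends 138·0.7500 = 103.5000, Bank 2 lends 138·0.7500² = 77.6250, and so on.
Summing a geometric series: total = 138·[0.7500·(1 − 0.7500^8) / (1 − 0.7500)] ≈ 372.5533 billion.

¥373 billion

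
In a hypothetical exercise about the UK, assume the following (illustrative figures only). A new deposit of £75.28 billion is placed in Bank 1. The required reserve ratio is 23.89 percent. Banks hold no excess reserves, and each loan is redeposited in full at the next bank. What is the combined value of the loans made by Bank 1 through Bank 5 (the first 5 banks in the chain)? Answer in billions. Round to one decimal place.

Bank i lends (1 − rr)^i of the original deposit: Bank 1 lends 75.28·0.7611 ≈ 57.2956, Bank 2 lends 75.28·0.7611² ≈ 43.6077, and so on.
Summing a geometric series: total = 75.28·[0.7611·(1 − 0.7611^5) / (1 − 0.7611)] ≈ 178.5798 billion.

£178.6 billion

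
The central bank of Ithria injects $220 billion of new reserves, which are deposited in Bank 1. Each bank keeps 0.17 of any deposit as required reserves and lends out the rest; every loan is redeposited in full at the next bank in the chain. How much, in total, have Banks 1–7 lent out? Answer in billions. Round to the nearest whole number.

Bank i lends (1 − rr)^i of the original deposit: Bank 1 lends 220·0.8300 = 182.6000, Bank 2 lends 220·0.8300² = 151.5580, and so on.
Summing a geometric series: total = 220·[0.8300·(1 − 0.8300^7) / (1 − 0.8300)] ≈ 782.6445 billion.

$783 billion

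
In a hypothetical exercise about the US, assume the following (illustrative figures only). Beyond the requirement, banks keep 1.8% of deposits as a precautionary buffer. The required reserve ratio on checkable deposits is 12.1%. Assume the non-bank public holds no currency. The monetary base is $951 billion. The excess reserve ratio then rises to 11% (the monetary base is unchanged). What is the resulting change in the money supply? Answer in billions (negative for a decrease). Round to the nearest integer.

-2725 billion

Initially m₁ = 1 / (0.121 + 0.018) ≈ 7.1942, so M₁ = 7.1942 × 951 = 6841.6842 billion.
After the change m₂ = 1 / (0.121 + 0.11) ≈ 4.3290, so M₂ = 4.3290 × 951 = 4116.879 billion.
ΔM = M₂ − M₁ = 4116.879 − 6841.6842 = -2724.8052 billion.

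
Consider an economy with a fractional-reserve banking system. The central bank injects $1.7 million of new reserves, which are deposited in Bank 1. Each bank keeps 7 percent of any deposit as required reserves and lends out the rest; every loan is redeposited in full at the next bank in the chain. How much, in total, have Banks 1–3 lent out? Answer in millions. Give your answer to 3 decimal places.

$4.419 million

Bank i lends (1 − rr)^i of the original deposit: Bank 1 lends 1.7·0.9300 = 1.5810, Bank 2 lends 1.7·0.9300² ≈ 1.4703, and so on.
Summing a geometric series: total = 1.7·[0.9300·(1 − 0.9300^3) / (1 − 0.9300)] ≈ 4.4187 million.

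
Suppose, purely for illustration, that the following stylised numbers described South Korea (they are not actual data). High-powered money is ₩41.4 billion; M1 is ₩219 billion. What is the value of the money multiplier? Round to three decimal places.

5.290

The money multiplier is m = M / MB = 219 / 41.4 ≈ 5.28986.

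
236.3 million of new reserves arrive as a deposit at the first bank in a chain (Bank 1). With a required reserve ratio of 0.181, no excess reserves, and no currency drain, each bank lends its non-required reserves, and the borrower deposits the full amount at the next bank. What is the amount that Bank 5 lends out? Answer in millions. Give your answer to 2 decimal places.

Each bank lends a fraction (1 − rr) = 0.8190 of the deposit it receives, so Bank 5 receives 236.3·0.8190^4 and lends 236.3·0.8190^5 ≈ 87.0729 million.

87.07 million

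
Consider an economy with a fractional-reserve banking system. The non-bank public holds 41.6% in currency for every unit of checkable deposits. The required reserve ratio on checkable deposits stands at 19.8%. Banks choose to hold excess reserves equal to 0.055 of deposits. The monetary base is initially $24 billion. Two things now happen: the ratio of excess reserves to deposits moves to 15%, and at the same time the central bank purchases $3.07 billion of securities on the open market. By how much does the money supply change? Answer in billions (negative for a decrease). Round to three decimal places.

Before: m₁ = (1 + 0.416) / (0.198 + 0.055 + 0.416) ≈ 2.116592, MB₁ = 24, so M₁ = 2.116592 × 24 ≈ 50.7982 billion.
After: m₂ = (1 + 0.416) / (0.198 + 0.15 + 0.416) ≈ 1.853403, MB₂ = 24 + 3.07 = 27.07, so M₂ = 1.853403 × 27.07 ≈ 50.1716 billion.
ΔM = M₂ − M₁ = 50.1716 − 50.7982 = -0.6266 billion.

-0.627 billion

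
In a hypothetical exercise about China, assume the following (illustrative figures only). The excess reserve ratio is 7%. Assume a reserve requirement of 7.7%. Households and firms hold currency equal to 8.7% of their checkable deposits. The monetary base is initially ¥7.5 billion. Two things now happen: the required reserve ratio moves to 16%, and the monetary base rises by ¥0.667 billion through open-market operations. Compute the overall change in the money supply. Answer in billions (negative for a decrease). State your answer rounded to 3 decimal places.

Before: m₁ = (1 + 0.087) / (0.077 + 0.07 + 0.087) ≈ 4.64530, MB₁ = 7.5, so M₁ = 4.64530 × 7.5 ≈ 34.8397 billion.
After: m₂ = (1 + 0.087) / (0.16 + 0.07 + 0.087) ≈ 3.42902, MB₂ = 7.5 + 0.667 = 8.167, so M₂ = 3.42902 × 8.167 ≈ 28.0048 billion.
ΔM = M₂ − M₁ = 28.0048 − 34.8397 = -6.8349 billion.

-6.835 billion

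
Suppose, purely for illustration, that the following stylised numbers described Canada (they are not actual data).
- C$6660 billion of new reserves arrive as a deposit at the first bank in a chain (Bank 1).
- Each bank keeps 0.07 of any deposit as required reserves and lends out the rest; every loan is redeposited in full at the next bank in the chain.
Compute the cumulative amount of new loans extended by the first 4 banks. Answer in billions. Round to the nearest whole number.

Bank i lends (1 − rr)^i of the original deposit: Bank 1 lends 6660·0.9300 = 6193.8000, Bank 2 lends 6660·0.9300² = 5760.2340, and so on.
Summing a geometric series: total = 6660·[0.9300·(1 − 0.9300^4) / (1 − 0.9300)] ≈ 22293.0780 billion.

C$22293 billion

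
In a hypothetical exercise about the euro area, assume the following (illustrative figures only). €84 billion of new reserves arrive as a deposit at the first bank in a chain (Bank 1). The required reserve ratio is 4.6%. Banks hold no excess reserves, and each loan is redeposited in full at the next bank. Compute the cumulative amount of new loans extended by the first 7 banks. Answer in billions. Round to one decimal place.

Bank i lends (1 − rr)^i of the original deposit: Bank 1 lends 84·0.9540 = 80.1360, Bank 2 lends 84·0.9540² ≈ 76.4497, and so on.
Summing a geometric series: total = 84·[0.9540·(1 − 0.9540^7) / (1 − 0.9540)] ≈ 489.2099 billion.

€489.2 billion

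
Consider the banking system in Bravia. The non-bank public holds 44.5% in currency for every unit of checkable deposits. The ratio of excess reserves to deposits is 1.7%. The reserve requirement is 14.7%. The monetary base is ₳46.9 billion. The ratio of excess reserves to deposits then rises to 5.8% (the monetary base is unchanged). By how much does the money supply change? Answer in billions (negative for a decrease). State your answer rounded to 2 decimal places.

-7.02 billion

Initially m₁ = (1 + 0.445) / (0.147 + 0.017 + 0.445) ≈ 2.37274, so M₁ = 2.37274 × 46.9 ≈ 111.2815 billion.
After the change m₂ = (1 + 0.445) / (0.147 + 0.058 + 0.445) ≈ 2.22308, so M₂ = 2.22308 × 46.9 ≈ 104.2625 billion.
ΔM = M₂ − M₁ = 104.2625 − 111.2815 = -7.019 billion.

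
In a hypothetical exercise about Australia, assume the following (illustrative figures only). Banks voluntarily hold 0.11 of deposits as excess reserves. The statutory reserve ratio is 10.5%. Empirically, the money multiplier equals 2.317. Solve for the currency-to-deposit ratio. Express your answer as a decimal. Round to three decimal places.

0.381

Using m = 2.317. From m = (1 + c)/(c + rr + e), rearranging gives 1 + c = m·(c + rr + e), so c·(1 − m) = m·(rr + e) − 1.
Hence c = [m·(rr + e) − 1]/(1 − m) = [2.317 × (0.105 + 0.11) − 1] / (1 − 2.317) ≈ 0.381052.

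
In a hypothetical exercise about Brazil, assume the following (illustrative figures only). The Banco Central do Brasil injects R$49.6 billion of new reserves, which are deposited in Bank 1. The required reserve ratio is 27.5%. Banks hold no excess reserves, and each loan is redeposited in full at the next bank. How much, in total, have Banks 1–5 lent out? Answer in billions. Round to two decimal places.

Bank i lends (1 − rr)^i of the original deposit: Bank 1 lends 49.6·0.7250 = 35.9600, Bank 2 lends 49.6·0.7250² = 26.0710, and so on.
Summing a geometric series: total = 49.6·[0.7250·(1 − 0.7250^5) / (1 − 0.7250)] ≈ 104.5711 billion.

R$104.57 billion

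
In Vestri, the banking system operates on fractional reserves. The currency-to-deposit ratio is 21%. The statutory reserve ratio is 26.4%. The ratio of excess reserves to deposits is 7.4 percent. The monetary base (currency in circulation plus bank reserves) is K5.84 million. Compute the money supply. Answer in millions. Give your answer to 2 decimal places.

The money multiplier is m = (1 + c) / (rr + e + c) = (1 + 0.21) / (0.264 + 0.074 + 0.21) ≈ 2.2080.
So M = m × MB = 2.2080 × 5.84 ≈ 12.8947 million.

K12.89 million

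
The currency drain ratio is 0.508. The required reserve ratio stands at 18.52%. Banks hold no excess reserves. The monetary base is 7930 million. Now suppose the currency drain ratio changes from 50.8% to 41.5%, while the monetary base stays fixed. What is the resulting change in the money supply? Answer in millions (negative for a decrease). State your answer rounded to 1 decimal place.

1444.3 million

Initially m₁ = (1 + 0.508) / (0.1852 + 0.508) ≈ 2.175418, so M₁ = 2.175418 × 7930 ≈ 17251.0647 million.
After the change m₂ = (1 + 0.415) / (0.1852 + 0.415) ≈ 2.357547, so M₂ = 2.357547 × 7930 ≈ 18695.3477 million.
ΔM = M₂ − M₁ = 18695.3477 − 17251.0647 = 1444.283 million.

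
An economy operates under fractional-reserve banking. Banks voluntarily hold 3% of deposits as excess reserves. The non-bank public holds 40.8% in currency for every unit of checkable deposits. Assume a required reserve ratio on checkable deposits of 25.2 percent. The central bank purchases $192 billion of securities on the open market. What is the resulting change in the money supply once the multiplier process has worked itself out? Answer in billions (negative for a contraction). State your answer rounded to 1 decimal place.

The money multiplier is m = (1 + c) / (rr + e + c) = (1 + 0.408) / (0.252 + 0.03 + 0.408) ≈ 2.04058.
The purchase adds 192 billion of base, so ΔM = m × ΔMB = 2.04058 × (+192) ≈ 391.7914 billion.

$391.8 billion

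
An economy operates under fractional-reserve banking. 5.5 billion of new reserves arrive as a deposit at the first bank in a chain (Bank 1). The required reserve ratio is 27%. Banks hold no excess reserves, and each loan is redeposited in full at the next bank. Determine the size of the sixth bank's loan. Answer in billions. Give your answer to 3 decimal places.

0.832 billion

Each bank lends a fraction (1 − rr) = 0.7300 of the deposit it receives, so Bank 6 receives 5.5·0.7300^5 and lends 5.5·0.7300^6 ≈ 0.8323 billion.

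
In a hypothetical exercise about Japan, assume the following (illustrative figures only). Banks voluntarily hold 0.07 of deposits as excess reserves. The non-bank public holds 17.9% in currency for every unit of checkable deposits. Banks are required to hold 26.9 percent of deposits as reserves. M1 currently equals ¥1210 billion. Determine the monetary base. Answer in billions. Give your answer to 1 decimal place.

The money multiplier is m = (1 + c) / (rr + e + c) = (1 + 0.179) / (0.269 + 0.07 + 0.179) ≈ 2.276062.
MB = M / m = 1210 / 2.276062 ≈ 531.62 billion.

¥531.6 billion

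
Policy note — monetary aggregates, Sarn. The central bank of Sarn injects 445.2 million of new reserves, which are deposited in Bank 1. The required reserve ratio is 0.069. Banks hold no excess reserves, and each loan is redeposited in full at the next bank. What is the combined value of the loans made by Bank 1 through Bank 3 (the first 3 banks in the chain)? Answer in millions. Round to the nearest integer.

1160 million

Bank i lends (1 − rr)^i of the original deposit: Bank 1 lends 445.2·0.9310 = 414.4812, Bank 2 lends 445.2·0.9310² ≈ 385.8820, and so on.
Summing a geometric series: total = 445.2·[0.9310·(1 − 0.9310^3) / (1 − 0.9310)] ≈ 1159.6193 million.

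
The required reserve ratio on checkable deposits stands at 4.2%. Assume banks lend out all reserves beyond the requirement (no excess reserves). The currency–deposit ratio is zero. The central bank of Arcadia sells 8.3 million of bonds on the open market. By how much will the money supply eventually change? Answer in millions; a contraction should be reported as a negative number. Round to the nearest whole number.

The simple money multiplier is m = 1/rr = 1/0.042 ≈ 23.8095.
An open-market sale reduces the monetary base by 8.3 million, so ΔM = m × ΔMB = 23.8095 × (−8.3) ≈ -197.6189 million.

-198 million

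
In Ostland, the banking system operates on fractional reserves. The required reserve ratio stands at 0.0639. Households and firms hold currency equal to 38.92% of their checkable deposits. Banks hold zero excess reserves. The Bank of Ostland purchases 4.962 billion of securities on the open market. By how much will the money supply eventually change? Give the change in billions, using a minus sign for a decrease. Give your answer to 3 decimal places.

15.213 billion

The money multiplier is m = (1 + c) / (rr + c) = (1 + 0.3892) / (0.0639 + 0.3892) ≈ 3.06599.
The purchase adds 4.962 billion of base, so ΔM = m × ΔMB = 3.06599 × (+4.962) ≈ 15.2134 billion.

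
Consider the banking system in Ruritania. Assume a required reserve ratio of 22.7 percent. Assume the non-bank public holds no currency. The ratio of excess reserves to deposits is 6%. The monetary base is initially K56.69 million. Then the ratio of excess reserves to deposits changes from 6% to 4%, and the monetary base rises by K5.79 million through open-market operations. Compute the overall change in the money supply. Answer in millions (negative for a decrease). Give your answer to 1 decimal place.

Before: m₁ = 1 / (0.227 + 0.06) ≈ 3.4843, MB₁ = 56.69, so M₁ = 3.4843 × 56.69 ≈ 197.525 million.
After: m₂ = 1 / (0.227 + 0.04) ≈ 3.7453, MB₂ = 56.69 + 5.79 = 62.48, so M₂ = 3.7453 × 62.48 ≈ 234.0063 million.
ΔM = M₂ − M₁ = 234.0063 − 197.525 = 36.4813 million.

K36.5 million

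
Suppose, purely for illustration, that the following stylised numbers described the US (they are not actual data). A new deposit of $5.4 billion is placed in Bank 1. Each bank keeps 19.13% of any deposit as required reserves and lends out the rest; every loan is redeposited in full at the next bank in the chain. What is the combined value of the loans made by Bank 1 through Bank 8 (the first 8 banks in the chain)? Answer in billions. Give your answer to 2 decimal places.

$18.65 billion

Bank i lends (1 − rr)^i of the original deposit: Bank 1 lends 5.4·0.8087 ≈ 4.3670, Bank 2 lends 5.4·0.8087² ≈ 3.5316, and so on.
Summing a geometric series: total = 5.4·[0.8087·(1 − 0.8087^8) / (1 − 0.8087)] ≈ 18.6519 billion.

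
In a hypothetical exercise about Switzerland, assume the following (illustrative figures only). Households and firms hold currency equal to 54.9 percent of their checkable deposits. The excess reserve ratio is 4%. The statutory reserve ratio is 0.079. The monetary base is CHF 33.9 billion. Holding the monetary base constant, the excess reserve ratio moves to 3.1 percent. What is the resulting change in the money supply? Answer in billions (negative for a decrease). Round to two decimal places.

CHF 1.07 billion

Initially m₁ = (1 + 0.549) / (0.079 + 0.04 + 0.549) ≈ 2.31886, so M₁ = 2.31886 × 33.9 ≈ 78.6094 billion.
After the change m₂ = (1 + 0.549) / (0.079 + 0.031 + 0.549) ≈ 2.35053, so M₂ = 2.35053 × 33.9 ≈ 79.683 billion.
ΔM = M₂ − M₁ = 79.683 − 78.6094 = 1.0736 billion.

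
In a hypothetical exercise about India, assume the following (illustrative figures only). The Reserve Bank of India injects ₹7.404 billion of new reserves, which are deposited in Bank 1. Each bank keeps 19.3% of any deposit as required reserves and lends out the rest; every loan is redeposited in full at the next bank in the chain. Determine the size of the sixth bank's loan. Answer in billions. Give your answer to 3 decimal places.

₹2.045 billion

Each bank lends a fraction (1 − rr) = 0.8070 of the deposit it receives, so Bank 6 receives 7.404·0.8070^5 and lends 7.404·0.8070^6 ≈ 2.0451 billion.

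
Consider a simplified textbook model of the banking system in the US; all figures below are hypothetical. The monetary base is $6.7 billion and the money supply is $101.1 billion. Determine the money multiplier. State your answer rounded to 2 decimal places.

The money multiplier is m = M / MB = 101.1 / 6.7 ≈ 15.08955.

15.09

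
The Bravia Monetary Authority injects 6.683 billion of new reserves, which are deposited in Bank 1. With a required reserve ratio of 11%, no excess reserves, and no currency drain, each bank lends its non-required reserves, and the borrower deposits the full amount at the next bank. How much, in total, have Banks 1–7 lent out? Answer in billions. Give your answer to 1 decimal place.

Bank i lends (1 − rr)^i of the original deposit: Bank 1 lends 6.683·0.8900 ≈ 5.9479, Bank 2 lends 6.683·0.8900² ≈ 5.2936, and so on.
Summing a geometric series: total = 6.683·[0.8900·(1 − 0.8900^7) / (1 − 0.8900)] ≈ 30.1550 billion.

30.2 billion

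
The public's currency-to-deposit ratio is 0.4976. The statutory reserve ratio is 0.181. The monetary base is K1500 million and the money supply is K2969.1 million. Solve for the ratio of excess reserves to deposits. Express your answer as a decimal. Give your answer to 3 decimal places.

0.078

Using m = M/MB = 2969.1/1500 = 1.979400. Since m = (1 + c)/(c + rr + e), the denominator satisfies c + rr + e = (1 + c)/m = (1 + 0.4976) / 1.979400 ≈ 0.756593.
With c = 0.4976 and rr = 0.181, the ratio of excess reserves to deposits is 0.756593 − 0.4976 − 0.181 = 0.077993.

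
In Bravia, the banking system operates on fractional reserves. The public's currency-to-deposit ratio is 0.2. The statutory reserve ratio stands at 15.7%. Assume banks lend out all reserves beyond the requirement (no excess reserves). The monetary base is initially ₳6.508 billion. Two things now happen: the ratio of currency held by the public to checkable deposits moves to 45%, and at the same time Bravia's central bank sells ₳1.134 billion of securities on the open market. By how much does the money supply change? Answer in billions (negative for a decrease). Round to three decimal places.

-9.038 billion

Before: m₁ = (1 + 0.2) / (0.157 + 0.2) ≈ 3.36134, MB₁ = 6.508, so M₁ = 3.36134 × 6.508 ≈ 21.8756 billion.
After: m₂ = (1 + 0.45) / (0.157 + 0.45) ≈ 2.38880, MB₂ = 6.508 − 1.134 = 5.374, so M₂ = 2.38880 × 5.374 ≈ 12.8374 billion.
ΔM = M₂ − M₁ = 12.8374 − 21.8756 = -9.0382 billion.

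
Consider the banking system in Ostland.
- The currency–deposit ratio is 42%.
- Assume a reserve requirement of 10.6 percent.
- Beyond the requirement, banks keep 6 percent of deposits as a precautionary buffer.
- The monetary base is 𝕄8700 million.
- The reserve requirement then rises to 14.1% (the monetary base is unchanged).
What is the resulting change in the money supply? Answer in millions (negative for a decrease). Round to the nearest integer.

-1188 million

Initially m₁ = (1 + 0.42) / (0.106 + 0.06 + 0.42) ≈ 2.42321, so M₁ = 2.42321 × 8700 = 21081.927 million.
After the change m₂ = (1 + 0.42) / (0.141 + 0.06 + 0.42) ≈ 2.28663, so M₂ = 2.28663 × 8700 = 19893.681 million.
ΔM = M₂ − M₁ = 19893.681 − 21081.927 = -1188.246 million.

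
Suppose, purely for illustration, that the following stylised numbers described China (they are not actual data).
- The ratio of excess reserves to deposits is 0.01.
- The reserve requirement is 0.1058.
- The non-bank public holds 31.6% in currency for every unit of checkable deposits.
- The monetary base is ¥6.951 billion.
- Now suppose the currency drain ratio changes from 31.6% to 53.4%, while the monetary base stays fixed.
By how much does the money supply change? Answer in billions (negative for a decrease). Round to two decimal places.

-4.78 billion

Initially m₁ = (1 + 0.316) / (0.1058 + 0.01 + 0.316) ≈ 3.0477, so M₁ = 3.0477 × 6.951 ≈ 21.1846 billion.
After the change m₂ = (1 + 0.534) / (0.1058 + 0.01 + 0.534) ≈ 2.3607, so M₂ = 2.3607 × 6.951 ≈ 16.4092 billion.
ΔM = M₂ − M₁ = 16.4092 − 21.1846 = -4.7754 billion.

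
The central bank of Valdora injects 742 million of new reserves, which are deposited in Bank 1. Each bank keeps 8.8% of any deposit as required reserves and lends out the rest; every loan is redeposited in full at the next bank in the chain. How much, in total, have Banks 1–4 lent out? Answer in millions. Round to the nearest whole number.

2370 million

Bank i lends (1 − rr)^i of the original deposit: Bank 1 lends 742·0.9120 = 676.7040, Bank 2 lends 742·0.9120² ≈ 617.1540, and so on.
Summing a geometric series: total = 742·[0.9120·(1 − 0.9120^4) / (1 − 0.9120)] ≈ 2370.0167 million.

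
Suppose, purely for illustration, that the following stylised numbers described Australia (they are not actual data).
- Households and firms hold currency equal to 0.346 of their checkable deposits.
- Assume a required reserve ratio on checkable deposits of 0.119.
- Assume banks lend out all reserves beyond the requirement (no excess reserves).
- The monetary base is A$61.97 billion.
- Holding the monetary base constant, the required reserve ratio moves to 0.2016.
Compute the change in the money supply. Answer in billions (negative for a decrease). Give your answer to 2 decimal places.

Initially m₁ = (1 + 0.346) / (0.119 + 0.346) ≈ 2.89462, so M₁ = 2.89462 × 61.97 ≈ 179.3796 billion.
After the change m₂ = (1 + 0.346) / (0.2016 + 0.346) ≈ 2.45800, so M₂ = 2.45800 × 61.97 ≈ 152.3223 billion.
ΔM = M₂ − M₁ = 152.3223 − 179.3796 = -27.0573 billion.

-27.06 billion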